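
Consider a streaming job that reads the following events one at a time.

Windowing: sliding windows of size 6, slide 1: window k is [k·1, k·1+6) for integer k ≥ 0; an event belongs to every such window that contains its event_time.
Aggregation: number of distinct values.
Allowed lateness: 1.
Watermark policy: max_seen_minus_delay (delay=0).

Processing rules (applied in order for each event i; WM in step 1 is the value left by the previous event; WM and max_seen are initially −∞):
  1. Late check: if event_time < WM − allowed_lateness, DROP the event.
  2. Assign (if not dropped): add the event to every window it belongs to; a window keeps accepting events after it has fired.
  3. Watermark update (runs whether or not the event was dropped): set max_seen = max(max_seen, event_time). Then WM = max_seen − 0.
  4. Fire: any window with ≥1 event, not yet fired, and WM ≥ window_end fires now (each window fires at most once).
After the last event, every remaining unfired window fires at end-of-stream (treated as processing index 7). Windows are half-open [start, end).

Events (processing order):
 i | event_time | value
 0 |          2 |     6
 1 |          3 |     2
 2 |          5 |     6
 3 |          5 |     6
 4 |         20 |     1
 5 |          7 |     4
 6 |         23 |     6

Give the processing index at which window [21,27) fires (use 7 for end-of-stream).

7

i=0 t=2 v=6: → [2,8),[1,7),[0,6); WM=2
i=1 t=3 v=2: → [3,9),[2,8),[1,7),[0,6); WM=3
i=2 t=5 v=6: → [5,11),[4,10),[3,9),[2,8),[1,7),[0,6); WM=5
i=3 t=5 v=6: → [5,11),[4,10),[3,9),[2,8),[1,7),[0,6); WM=5
i=4 t=20 v=1: → [20,26),[19,25),[18,24),[17,23),[16,22),[15,21); WM=20; [0,6) fires=2 [1,7) fires=2 [2,8) fires=2 [3,9) fires=2 [4,10) fires=1 [5,11) fires=1
i=5 t=7 v=4: DROP (t<20-1); WM=20
i=6 t=23 v=6: → [23,29),[22,28),[21,27),[20,26),[19,25),[18,24); WM=23; [15,21) fires=1 [16,22) fires=1 [17,23) fires=1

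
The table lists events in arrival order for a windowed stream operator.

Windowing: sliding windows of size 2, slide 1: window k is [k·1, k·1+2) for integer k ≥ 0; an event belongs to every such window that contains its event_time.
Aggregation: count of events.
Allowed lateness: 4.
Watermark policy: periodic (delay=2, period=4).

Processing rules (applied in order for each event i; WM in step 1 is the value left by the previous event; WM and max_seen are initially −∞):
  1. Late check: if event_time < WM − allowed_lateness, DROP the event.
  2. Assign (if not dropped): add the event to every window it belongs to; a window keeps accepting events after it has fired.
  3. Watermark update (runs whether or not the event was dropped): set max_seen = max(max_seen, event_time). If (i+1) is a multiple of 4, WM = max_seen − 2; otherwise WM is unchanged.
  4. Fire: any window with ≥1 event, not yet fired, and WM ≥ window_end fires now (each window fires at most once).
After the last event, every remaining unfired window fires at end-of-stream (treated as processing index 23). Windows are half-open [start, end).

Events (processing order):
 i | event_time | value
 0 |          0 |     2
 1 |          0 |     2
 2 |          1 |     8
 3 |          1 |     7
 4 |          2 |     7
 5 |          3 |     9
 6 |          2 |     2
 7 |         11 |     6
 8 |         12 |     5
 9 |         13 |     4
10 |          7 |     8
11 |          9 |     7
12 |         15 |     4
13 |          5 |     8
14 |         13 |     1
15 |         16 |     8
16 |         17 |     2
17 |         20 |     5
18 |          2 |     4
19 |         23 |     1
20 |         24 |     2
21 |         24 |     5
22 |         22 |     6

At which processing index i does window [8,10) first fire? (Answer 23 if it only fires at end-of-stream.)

11

i=0 t=0 v=2: → [0,2); WM=−∞
i=1 t=0 v=2: → [0,2); WM=−∞
i=2 t=1 v=8: → [1,3),[0,2); WM=−∞
i=3 t=1 v=7: → [1,3),[0,2); WM=-1
i=4 t=2 v=7: → [2,4),[1,3); WM=-1
i=5 t=3 v=9: → [3,5),[2,4); WM=-1
i=6 t=2 v=2: → [2,4),[1,3); WM=-1
i=7 t=11 v=6: → [11,13),[10,12); WM=9; [0,2) fires=4 [1,3) fires=4 [2,4) fires=3 [3,5) fires=1
i=8 t=12 v=5: → [12,14),[11,13); WM=9
i=9 t=13 v=4: → [13,15),[12,14); WM=9
i=10 t=7 v=8: → [7,9),[6,8); WM=9; [6,8) fires=1 [7,9) fires=1
i=11 t=9 v=7: → [9,11),[8,10); WM=11; [8,10) fires=1 [9,11) fires=1
i=12 t=15 v=4: → [15,17),[14,16); WM=11
i=13 t=5 v=8: DROP (t<11-4); WM=11
i=14 t=13 v=1: → [13,15),[12,14); WM=11
i=15 t=16 v=8: → [16,18),[15,17); WM=14; [10,12) fires=1 [11,13) fires=2 [12,14) fires=3
i=16 t=17 v=2: → [17,19),[16,18); WM=14
i=17 t=20 v=5: → [20,22),[19,21); WM=14
i=18 t=2 v=4: DROP (t<14-4); WM=14
i=19 t=23 v=1: → [23,25),[22,24); WM=21; [13,15) fires=2 [14,16) fires=1 [15,17) fires=2 [16,18) fires=2 [17,19) fires=1 [19,21) fires=1
i=20 t=24 v=2: → [24,26),[23,25); WM=21
i=21 t=24 v=5: → [24,26),[23,25); WM=21
i=22 t=22 v=6: → [22,24),[21,23); WM=21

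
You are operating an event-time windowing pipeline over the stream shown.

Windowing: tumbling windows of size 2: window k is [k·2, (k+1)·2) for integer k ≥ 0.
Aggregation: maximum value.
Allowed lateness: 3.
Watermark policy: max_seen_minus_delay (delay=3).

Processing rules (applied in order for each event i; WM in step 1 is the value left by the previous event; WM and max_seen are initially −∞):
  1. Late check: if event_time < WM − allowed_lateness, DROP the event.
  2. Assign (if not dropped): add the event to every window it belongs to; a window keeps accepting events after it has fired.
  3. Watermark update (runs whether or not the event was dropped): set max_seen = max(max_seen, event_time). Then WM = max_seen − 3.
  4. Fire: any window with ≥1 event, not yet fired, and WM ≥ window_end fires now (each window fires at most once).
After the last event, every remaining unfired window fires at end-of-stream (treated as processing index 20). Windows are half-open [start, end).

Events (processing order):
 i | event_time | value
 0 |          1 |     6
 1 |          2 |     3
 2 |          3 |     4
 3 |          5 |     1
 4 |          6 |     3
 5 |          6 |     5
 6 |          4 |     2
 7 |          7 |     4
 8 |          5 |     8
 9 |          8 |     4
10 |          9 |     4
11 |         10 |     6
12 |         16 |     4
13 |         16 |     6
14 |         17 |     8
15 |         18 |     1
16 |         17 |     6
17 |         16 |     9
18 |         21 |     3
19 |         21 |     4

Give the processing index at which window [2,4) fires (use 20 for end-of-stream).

7

i=0 t=1 v=6: → [0,2); WM=-2
i=1 t=2 v=3: → [2,4); WM=-1
i=2 t=3 v=4: → [2,4); WM=0
i=3 t=5 v=1: → [4,6); WM=2; [0,2) fires=6
i=4 t=6 v=3: → [6,8); WM=3
i=5 t=6 v=5: → [6,8); WM=3
i=6 t=4 v=2: → [4,6); WM=3
i=7 t=7 v=4: → [6,8); WM=4; [2,4) fires=4
i=8 t=5 v=8: → [4,6); WM=4
i=9 t=8 v=4: → [8,10); WM=5
i=10 t=9 v=4: → [8,10); WM=6; [4,6) fires=8
i=11 t=10 v=6: → [10,12); WM=7
i=12 t=16 v=4: → [16,18); WM=13; [6,8) fires=5 [8,10) fires=4 [10,12) fires=6
i=13 t=16 v=6: → [16,18); WM=13
i=14 t=17 v=8: → [16,18); WM=14
i=15 t=18 v=1: → [18,20); WM=15
i=16 t=17 v=6: → [16,18); WM=15
i=17 t=16 v=9: → [16,18); WM=15
i=18 t=21 v=3: → [20,22); WM=18; [16,18) fires=9
i=19 t=21 v=4: → [20,22); WM=18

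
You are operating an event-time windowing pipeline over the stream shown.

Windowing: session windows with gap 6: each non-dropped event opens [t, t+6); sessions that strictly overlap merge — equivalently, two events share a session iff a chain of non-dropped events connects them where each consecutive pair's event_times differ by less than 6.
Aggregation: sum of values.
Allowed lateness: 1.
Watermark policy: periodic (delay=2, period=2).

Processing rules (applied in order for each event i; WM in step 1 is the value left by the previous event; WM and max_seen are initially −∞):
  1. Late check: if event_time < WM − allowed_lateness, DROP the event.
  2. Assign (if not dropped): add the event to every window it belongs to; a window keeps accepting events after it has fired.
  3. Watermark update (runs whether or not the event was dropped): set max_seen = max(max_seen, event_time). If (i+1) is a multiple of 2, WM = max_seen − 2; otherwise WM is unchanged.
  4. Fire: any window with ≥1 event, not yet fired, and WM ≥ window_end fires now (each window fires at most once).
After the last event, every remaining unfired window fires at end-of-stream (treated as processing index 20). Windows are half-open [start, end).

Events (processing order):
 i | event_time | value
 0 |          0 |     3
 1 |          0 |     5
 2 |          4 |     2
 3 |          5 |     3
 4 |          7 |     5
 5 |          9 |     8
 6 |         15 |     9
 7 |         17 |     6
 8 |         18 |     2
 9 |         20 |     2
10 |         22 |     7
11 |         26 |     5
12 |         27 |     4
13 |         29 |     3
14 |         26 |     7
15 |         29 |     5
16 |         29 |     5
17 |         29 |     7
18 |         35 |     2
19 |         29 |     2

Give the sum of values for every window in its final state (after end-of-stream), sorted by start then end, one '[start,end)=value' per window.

i=0 t=0 v=3: → [0,6); WM=−∞
i=1 t=0 v=5: → [0,6); WM=-2
i=2 t=4 v=2: → [0,10); WM=-2
i=3 t=5 v=3: → [0,11); WM=3
i=4 t=7 v=5: → [0,13); WM=3
i=5 t=9 v=8: → [0,15); WM=7
i=6 t=15 v=9: → [15,21); WM=7
i=7 t=17 v=6: → [15,23); WM=15
i=8 t=18 v=2: → [15,24); WM=15
i=9 t=20 v=2: → [15,26); WM=18
i=10 t=22 v=7: → [15,28); WM=18
i=11 t=26 v=5: → [15,32); WM=24
i=12 t=27 v=4: → [15,33); WM=24
i=13 t=29 v=3: → [15,35); WM=27
i=14 t=26 v=7: → [15,35); WM=27
i=15 t=29 v=5: → [15,35); WM=27
i=16 t=29 v=5: → [15,35); WM=27
i=17 t=29 v=7: → [15,35); WM=27
i=18 t=35 v=2: → [35,41); WM=27
i=19 t=29 v=2: → [15,35); WM=33

[0,15)=26 [15,35)=64 [35,41)=2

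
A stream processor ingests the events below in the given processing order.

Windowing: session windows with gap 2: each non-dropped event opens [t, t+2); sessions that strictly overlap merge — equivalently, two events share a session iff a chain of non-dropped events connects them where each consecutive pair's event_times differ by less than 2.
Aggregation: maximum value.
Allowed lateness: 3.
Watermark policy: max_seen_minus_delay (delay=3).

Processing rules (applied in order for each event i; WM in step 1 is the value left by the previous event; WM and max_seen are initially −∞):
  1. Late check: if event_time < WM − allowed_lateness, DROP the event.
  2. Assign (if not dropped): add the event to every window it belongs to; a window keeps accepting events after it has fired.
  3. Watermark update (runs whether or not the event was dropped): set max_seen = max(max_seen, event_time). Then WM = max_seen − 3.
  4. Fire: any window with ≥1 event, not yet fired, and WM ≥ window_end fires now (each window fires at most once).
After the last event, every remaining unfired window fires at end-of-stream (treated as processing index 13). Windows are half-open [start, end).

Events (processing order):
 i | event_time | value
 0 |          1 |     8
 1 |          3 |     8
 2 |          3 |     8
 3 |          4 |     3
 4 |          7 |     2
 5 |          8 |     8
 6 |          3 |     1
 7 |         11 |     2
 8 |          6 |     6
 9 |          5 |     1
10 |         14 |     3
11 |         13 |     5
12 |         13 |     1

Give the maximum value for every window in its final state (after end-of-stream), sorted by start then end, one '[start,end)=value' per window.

i=0 t=1 v=8: → [1,3); WM=-2
i=1 t=3 v=8: → [3,5); WM=0
i=2 t=3 v=8: → [3,5); WM=0
i=3 t=4 v=3: → [3,6); WM=1
i=4 t=7 v=2: → [7,9); WM=4
i=5 t=8 v=8: → [7,10); WM=5
i=6 t=3 v=1: → [3,6); WM=5
i=7 t=11 v=2: → [11,13); WM=8
i=8 t=6 v=6: → [6,10); WM=8
i=9 t=5 v=1: → [3,10); WM=8
i=10 t=14 v=3: → [14,16); WM=11
i=11 t=13 v=5: → [13,16); WM=11
i=12 t=13 v=1: → [13,16); WM=11

[1,3)=8 [3,10)=8 [11,13)=2 [13,16)=5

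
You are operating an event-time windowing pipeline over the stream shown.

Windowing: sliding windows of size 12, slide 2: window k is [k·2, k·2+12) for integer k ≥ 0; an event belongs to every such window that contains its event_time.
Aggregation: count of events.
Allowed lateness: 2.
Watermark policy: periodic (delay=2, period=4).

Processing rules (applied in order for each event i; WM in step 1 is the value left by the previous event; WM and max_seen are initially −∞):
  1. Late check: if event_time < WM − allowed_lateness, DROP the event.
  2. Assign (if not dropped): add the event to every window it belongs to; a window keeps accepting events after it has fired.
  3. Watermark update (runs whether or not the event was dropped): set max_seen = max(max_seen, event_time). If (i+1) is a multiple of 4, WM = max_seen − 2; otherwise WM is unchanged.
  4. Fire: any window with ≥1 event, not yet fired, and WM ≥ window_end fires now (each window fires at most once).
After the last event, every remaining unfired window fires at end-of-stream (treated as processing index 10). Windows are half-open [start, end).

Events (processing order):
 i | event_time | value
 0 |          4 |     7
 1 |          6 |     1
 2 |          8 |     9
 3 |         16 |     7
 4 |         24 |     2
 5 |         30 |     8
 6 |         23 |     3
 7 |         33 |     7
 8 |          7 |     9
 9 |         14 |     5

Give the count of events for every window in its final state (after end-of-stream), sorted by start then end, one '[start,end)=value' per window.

i=0 t=4 v=7: → [4,16),[2,14),[0,12); WM=−∞
i=1 t=6 v=1: → [6,18),[4,16),[2,14),[0,12); WM=−∞
i=2 t=8 v=9: → [8,20),[6,18),[4,16),[2,14),[0,12); WM=−∞
i=3 t=16 v=7: → [16,28),[14,26),[12,24),[10,22),[8,20),[6,18); WM=14; [0,12) fires=3 [2,14) fires=3
i=4 t=24 v=2: → [24,36),[22,34),[20,32),[18,30),[16,28),[14,26); WM=14
i=5 t=30 v=8: → [30,42),[28,40),[26,38),[24,36),[22,34),[20,32); WM=14
i=6 t=23 v=3: → [22,34),[20,32),[18,30),[16,28),[14,26),[12,24); WM=14
i=7 t=33 v=7: → [32,44),[30,42),[28,40),[26,38),[24,36),[22,34); WM=31; [4,16) fires=3 [6,18) fires=3 [8,20) fires=2 [10,22) fires=1 [12,24) fires=2 [14,26) fires=3 [16,28) fires=3 [18,30) fires=2
i=8 t=7 v=9: DROP (t<31-2); WM=31
i=9 t=14 v=5: DROP (t<31-2); WM=31

[0,12)=3 [2,14)=3 [4,16)=3 [6,18)=3 [8,20)=2 [10,22)=1 [12,24)=2 [14,26)=3 [16,28)=3 [18,30)=2 [20,32)=3 [22,34)=4 [24,36)=3 [26,38)=2 [28,40)=2 [30,42)=2 [32,44)=1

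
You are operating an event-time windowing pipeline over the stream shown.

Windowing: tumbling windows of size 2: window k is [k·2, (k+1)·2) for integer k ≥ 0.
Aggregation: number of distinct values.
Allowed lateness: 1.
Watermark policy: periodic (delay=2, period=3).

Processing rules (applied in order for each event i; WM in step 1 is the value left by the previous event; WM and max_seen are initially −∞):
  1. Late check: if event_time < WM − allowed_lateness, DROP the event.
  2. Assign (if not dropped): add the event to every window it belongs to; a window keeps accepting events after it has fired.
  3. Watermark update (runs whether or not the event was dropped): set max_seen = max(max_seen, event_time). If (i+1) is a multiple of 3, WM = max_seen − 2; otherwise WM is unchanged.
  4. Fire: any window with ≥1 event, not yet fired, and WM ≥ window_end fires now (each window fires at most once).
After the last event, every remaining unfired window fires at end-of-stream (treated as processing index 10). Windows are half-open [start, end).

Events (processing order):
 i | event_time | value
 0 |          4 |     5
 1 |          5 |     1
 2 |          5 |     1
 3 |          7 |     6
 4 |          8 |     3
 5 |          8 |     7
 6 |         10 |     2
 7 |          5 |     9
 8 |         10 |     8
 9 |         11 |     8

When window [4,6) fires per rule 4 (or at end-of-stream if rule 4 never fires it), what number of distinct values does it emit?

2

i=0 t=4 v=5: → [4,6); WM=−∞
i=1 t=5 v=1: → [4,6); WM=−∞
i=2 t=5 v=1: → [4,6); WM=3
i=3 t=7 v=6: → [6,8); WM=3
i=4 t=8 v=3: → [8,10); WM=3
i=5 t=8 v=7: → [8,10); WM=6; [4,6) fires=2
i=6 t=10 v=2: → [10,12); WM=6
i=7 t=5 v=9: → [4,6); WM=6
i=8 t=10 v=8: → [10,12); WM=8; [6,8) fires=1
i=9 t=11 v=8: → [10,12); WM=8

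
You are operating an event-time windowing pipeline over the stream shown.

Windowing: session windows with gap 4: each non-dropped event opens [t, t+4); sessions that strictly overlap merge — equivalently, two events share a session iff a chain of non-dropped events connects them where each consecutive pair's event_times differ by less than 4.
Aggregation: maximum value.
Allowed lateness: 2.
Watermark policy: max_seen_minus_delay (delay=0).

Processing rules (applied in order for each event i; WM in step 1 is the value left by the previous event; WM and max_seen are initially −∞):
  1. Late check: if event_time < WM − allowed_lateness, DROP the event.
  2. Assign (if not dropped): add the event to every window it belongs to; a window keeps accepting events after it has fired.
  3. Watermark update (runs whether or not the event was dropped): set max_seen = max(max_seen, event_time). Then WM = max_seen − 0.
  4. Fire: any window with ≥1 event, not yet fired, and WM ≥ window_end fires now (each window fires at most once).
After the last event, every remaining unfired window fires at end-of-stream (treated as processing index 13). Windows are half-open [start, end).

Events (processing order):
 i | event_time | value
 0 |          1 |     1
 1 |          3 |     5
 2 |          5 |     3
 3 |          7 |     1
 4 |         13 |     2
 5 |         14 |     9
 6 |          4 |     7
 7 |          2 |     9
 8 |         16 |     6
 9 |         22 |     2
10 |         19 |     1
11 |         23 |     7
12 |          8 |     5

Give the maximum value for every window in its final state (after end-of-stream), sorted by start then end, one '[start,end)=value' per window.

[1,11)=5 [13,20)=9 [22,27)=7

i=0 t=1 v=1: → [1,5); WM=1
i=1 t=3 v=5: → [1,7); WM=3
i=2 t=5 v=3: → [1,9); WM=5
i=3 t=7 v=1: → [1,11); WM=7
i=4 t=13 v=2: → [13,17); WM=13
i=5 t=14 v=9: → [13,18); WM=14
i=6 t=4 v=7: DROP (t<14-2); WM=14
i=7 t=2 v=9: DROP (t<14-2); WM=14
i=8 t=16 v=6: → [13,20); WM=16
i=9 t=22 v=2: → [22,26); WM=22
i=10 t=19 v=1: DROP (t<22-2); WM=22
i=11 t=23 v=7: → [22,27); WM=23
i=12 t=8 v=5: DROP (t<23-2); WM=23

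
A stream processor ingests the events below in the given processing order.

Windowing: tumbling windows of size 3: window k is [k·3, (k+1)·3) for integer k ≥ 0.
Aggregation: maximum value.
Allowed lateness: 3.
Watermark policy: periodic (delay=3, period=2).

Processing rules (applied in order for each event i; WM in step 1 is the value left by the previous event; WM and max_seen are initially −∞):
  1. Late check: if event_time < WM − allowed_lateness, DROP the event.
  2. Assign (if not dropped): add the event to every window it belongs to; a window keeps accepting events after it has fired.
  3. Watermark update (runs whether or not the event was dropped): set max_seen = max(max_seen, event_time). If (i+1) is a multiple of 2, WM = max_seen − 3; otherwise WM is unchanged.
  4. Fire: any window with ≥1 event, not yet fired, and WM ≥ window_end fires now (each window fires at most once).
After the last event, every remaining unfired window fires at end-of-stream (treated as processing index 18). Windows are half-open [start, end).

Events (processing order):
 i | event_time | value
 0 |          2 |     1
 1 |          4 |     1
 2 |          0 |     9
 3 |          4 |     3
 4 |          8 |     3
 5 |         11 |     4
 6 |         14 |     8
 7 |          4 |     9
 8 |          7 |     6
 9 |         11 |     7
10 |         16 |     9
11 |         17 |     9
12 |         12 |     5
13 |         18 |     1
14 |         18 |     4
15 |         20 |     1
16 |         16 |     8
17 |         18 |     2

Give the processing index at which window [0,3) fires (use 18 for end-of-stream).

i=0 t=2 v=1: → [0,3); WM=−∞
i=1 t=4 v=1: → [3,6); WM=1
i=2 t=0 v=9: → [0,3); WM=1
i=3 t=4 v=3: → [3,6); WM=1
i=4 t=8 v=3: → [6,9); WM=1
i=5 t=11 v=4: → [9,12); WM=8; [0,3) fires=9 [3,6) fires=3
i=6 t=14 v=8: → [12,15); WM=8
i=7 t=4 v=9: DROP (t<8-3); WM=11; [6,9) fires=3
i=8 t=7 v=6: DROP (t<11-3); WM=11
i=9 t=11 v=7: → [9,12); WM=11
i=10 t=16 v=9: → [15,18); WM=11
i=11 t=17 v=9: → [15,18); WM=14; [9,12) fires=7
i=12 t=12 v=5: → [12,15); WM=14
i=13 t=18 v=1: → [18,21); WM=15; [12,15) fires=8
i=14 t=18 v=4: → [18,21); WM=15
i=15 t=20 v=1: → [18,21); WM=17
i=16 t=16 v=8: → [15,18); WM=17
i=17 t=18 v=2: → [18,21); WM=17

5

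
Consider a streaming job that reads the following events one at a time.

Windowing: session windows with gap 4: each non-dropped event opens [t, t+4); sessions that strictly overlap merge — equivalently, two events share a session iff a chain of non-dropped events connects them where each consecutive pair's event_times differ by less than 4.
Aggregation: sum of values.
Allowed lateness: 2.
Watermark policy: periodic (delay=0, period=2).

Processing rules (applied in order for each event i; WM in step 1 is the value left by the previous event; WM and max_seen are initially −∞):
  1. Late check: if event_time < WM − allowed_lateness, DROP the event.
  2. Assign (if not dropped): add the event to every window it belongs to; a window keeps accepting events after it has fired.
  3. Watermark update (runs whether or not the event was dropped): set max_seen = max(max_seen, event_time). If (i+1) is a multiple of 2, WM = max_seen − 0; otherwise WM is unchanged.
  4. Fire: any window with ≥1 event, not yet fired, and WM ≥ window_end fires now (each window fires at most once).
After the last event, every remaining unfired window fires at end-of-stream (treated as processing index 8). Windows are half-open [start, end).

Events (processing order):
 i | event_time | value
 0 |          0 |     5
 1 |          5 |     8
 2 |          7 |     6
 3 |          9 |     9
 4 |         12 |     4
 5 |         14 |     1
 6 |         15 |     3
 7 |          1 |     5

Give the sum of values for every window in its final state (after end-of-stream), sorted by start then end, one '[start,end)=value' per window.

i=0 t=0 v=5: → [0,4); WM=−∞
i=1 t=5 v=8: → [5,9); WM=5
i=2 t=7 v=6: → [5,11); WM=5
i=3 t=9 v=9: → [5,13); WM=9
i=4 t=12 v=4: → [5,16); WM=9
i=5 t=14 v=1: → [5,18); WM=14
i=6 t=15 v=3: → [5,19); WM=14
i=7 t=1 v=5: DROP (t<14-2); WM=15

[0,4)=5 [5,19)=31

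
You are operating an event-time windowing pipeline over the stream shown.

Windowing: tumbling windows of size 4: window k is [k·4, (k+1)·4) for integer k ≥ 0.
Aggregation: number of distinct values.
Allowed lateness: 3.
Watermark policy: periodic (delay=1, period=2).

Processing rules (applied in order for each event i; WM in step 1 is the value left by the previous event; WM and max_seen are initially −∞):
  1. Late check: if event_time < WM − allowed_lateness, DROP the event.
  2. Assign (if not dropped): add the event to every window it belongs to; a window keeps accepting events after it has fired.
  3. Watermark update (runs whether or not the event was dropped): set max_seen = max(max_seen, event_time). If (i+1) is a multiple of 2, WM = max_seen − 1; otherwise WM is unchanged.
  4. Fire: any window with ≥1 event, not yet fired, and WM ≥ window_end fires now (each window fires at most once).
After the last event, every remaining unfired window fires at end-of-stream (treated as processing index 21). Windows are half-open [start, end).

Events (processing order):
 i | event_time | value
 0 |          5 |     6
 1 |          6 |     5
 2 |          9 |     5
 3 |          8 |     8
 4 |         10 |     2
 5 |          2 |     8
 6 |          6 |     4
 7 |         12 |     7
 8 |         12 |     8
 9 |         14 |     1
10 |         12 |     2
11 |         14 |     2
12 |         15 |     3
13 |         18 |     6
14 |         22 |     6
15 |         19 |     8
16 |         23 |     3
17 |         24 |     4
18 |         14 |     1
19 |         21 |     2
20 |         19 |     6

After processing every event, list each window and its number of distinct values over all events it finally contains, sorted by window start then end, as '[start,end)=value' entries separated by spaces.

[4,8)=3 [8,12)=3 [12,16)=5 [16,20)=2 [20,24)=3 [24,28)=1

i=0 t=5 v=6: → [4,8); WM=−∞
i=1 t=6 v=5: → [4,8); WM=5
i=2 t=9 v=5: → [8,12); WM=5
i=3 t=8 v=8: → [8,12); WM=8; [4,8) fires=2
i=4 t=10 v=2: → [8,12); WM=8
i=5 t=2 v=8: DROP (t<8-3); WM=9
i=6 t=6 v=4: → [4,8); WM=9
i=7 t=12 v=7: → [12,16); WM=11
i=8 t=12 v=8: → [12,16); WM=11
i=9 t=14 v=1: → [12,16); WM=13; [8,12) fires=3
i=10 t=12 v=2: → [12,16); WM=13
i=11 t=14 v=2: → [12,16); WM=13
i=12 t=15 v=3: → [12,16); WM=13
i=13 t=18 v=6: → [16,20); WM=17; [12,16) fires=5
i=14 t=22 v=6: → [20,24); WM=17
i=15 t=19 v=8: → [16,20); WM=21; [16,20) fires=2
i=16 t=23 v=3: → [20,24); WM=21
i=17 t=24 v=4: → [24,28); WM=23
i=18 t=14 v=1: DROP (t<23-3); WM=23
i=19 t=21 v=2: → [20,24); WM=23
i=20 t=19 v=6: DROP (t<23-3); WM=23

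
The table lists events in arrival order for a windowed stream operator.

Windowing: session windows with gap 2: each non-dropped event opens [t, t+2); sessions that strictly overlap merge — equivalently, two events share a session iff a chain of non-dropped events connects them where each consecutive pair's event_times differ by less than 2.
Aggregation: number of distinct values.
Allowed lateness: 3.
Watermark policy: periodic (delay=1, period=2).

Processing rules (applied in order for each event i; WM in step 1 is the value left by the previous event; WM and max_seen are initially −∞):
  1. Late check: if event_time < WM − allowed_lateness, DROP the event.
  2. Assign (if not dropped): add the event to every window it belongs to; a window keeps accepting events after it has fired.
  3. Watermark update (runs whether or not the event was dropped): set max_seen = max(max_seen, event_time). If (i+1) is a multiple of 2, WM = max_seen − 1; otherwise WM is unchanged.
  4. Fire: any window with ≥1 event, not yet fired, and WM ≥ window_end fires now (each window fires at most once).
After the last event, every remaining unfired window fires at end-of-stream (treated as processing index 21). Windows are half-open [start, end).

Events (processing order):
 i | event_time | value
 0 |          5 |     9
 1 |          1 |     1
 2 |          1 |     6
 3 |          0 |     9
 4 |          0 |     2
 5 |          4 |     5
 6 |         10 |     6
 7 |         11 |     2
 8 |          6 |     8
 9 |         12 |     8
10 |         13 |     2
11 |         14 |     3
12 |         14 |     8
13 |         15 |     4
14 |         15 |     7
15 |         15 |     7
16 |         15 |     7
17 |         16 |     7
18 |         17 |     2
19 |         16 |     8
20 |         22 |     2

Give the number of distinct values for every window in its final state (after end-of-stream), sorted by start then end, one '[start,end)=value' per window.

i=0 t=5 v=9: → [5,7); WM=−∞
i=1 t=1 v=1: → [1,3); WM=4
i=2 t=1 v=6: → [1,3); WM=4
i=3 t=0 v=9: DROP (t<4-3); WM=4
i=4 t=0 v=2: DROP (t<4-3); WM=4
i=5 t=4 v=5: → [4,7); WM=4
i=6 t=10 v=6: → [10,12); WM=4
i=7 t=11 v=2: → [10,13); WM=10
i=8 t=6 v=8: DROP (t<10-3); WM=10
i=9 t=12 v=8: → [10,14); WM=11
i=10 t=13 v=2: → [10,15); WM=11
i=11 t=14 v=3: → [10,16); WM=13
i=12 t=14 v=8: → [10,16); WM=13
i=13 t=15 v=4: → [10,17); WM=14
i=14 t=15 v=7: → [10,17); WM=14
i=15 t=15 v=7: → [10,17); WM=14
i=16 t=15 v=7: → [10,17); WM=14
i=17 t=16 v=7: → [10,18); WM=15
i=18 t=17 v=2: → [10,19); WM=15
i=19 t=16 v=8: → [10,19); WM=16
i=20 t=22 v=2: → [22,24); WM=16

[1,3)=2 [4,7)=2 [10,19)=6 [22,24)=1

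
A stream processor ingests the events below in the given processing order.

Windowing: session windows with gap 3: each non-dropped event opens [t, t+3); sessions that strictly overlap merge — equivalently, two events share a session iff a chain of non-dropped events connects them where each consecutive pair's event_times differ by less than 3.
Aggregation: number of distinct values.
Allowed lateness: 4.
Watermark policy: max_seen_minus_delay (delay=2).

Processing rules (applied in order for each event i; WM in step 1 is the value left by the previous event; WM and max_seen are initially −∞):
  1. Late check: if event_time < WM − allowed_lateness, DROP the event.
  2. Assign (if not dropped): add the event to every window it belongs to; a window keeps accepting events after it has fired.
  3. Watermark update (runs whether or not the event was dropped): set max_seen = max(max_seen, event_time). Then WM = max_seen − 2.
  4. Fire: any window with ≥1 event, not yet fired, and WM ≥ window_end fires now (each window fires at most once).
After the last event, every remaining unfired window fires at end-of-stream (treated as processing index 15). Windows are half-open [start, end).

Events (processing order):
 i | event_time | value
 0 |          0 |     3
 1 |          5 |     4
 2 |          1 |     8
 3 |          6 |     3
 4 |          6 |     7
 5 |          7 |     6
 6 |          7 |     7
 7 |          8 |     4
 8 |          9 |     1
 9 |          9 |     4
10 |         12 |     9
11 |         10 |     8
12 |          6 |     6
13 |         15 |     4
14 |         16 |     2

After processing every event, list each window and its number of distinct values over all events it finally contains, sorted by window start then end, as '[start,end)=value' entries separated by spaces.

i=0 t=0 v=3: → [0,3); WM=-2
i=1 t=5 v=4: → [5,8); WM=3
i=2 t=1 v=8: → [0,4); WM=3
i=3 t=6 v=3: → [5,9); WM=4
i=4 t=6 v=7: → [5,9); WM=4
i=5 t=7 v=6: → [5,10); WM=5
i=6 t=7 v=7: → [5,10); WM=5
i=7 t=8 v=4: → [5,11); WM=6
i=8 t=9 v=1: → [5,12); WM=7
i=9 t=9 v=4: → [5,12); WM=7
i=10 t=12 v=9: → [12,15); WM=10
i=11 t=10 v=8: → [5,15); WM=10
i=12 t=6 v=6: → [5,15); WM=10
i=13 t=15 v=4: → [15,18); WM=13
i=14 t=16 v=2: → [15,19); WM=14

[0,4)=2 [5,15)=7 [15,19)=2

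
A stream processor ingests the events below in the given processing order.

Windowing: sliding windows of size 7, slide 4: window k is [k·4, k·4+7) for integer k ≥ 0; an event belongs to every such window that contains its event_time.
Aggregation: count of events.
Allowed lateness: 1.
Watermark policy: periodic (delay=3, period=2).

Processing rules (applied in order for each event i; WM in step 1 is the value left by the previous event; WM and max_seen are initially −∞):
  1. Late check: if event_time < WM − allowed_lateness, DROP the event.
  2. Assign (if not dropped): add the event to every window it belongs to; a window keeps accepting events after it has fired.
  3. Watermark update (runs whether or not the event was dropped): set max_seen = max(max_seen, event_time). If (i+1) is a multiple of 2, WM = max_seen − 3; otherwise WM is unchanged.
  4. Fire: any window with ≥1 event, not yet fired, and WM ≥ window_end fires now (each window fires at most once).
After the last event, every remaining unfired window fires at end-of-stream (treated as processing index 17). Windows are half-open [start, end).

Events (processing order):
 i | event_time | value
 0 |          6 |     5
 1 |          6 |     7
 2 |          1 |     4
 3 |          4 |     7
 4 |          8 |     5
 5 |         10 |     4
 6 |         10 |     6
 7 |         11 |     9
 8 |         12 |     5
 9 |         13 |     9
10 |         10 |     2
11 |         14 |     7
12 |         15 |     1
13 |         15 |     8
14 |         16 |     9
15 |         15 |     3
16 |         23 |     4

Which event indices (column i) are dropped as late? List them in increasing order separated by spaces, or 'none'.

2

i=0 t=6 v=5: → [4,11),[0,7); WM=−∞
i=1 t=6 v=7: → [4,11),[0,7); WM=3
i=2 t=1 v=4: DROP (t<3-1); WM=3
i=3 t=4 v=7: → [4,11),[0,7); WM=3
i=4 t=8 v=5: → [8,15),[4,11); WM=3
i=5 t=10 v=4: → [8,15),[4,11); WM=7; [0,7) fires=3
i=6 t=10 v=6: → [8,15),[4,11); WM=7
i=7 t=11 v=9: → [8,15); WM=8
i=8 t=12 v=5: → [12,19),[8,15); WM=8
i=9 t=13 v=9: → [12,19),[8,15); WM=10
i=10 t=10 v=2: → [8,15),[4,11); WM=10
i=11 t=14 v=7: → [12,19),[8,15); WM=11; [4,11) fires=7
i=12 t=15 v=1: → [12,19); WM=11
i=13 t=15 v=8: → [12,19); WM=12
i=14 t=16 v=9: → [16,23),[12,19); WM=12
i=15 t=15 v=3: → [12,19); WM=13
i=16 t=23 v=4: → [20,27); WM=13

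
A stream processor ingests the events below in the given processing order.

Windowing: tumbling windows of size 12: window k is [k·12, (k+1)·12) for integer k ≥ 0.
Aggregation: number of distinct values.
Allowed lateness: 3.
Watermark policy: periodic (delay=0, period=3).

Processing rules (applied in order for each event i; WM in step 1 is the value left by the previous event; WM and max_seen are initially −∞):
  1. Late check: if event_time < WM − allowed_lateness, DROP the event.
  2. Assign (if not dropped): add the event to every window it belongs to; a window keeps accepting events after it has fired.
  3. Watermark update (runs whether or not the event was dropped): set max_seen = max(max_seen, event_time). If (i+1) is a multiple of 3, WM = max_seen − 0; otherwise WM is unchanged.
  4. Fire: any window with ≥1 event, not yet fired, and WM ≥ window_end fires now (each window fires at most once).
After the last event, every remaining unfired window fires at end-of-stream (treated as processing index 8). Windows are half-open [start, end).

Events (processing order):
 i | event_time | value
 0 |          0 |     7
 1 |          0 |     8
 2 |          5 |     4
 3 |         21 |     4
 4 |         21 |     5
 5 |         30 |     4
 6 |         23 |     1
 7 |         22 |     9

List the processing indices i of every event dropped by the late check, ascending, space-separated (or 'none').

6 7

i=0 t=0 v=7: → [0,12); WM=−∞
i=1 t=0 v=8: → [0,12); WM=−∞
i=2 t=5 v=4: → [0,12); WM=5
i=3 t=21 v=4: → [12,24); WM=5
i=4 t=21 v=5: → [12,24); WM=5
i=5 t=30 v=4: → [24,36); WM=30; [0,12) fires=3 [12,24) fires=2
i=6 t=23 v=1: DROP (t<30-3); WM=30
i=7 t=22 v=9: DROP (t<30-3); WM=30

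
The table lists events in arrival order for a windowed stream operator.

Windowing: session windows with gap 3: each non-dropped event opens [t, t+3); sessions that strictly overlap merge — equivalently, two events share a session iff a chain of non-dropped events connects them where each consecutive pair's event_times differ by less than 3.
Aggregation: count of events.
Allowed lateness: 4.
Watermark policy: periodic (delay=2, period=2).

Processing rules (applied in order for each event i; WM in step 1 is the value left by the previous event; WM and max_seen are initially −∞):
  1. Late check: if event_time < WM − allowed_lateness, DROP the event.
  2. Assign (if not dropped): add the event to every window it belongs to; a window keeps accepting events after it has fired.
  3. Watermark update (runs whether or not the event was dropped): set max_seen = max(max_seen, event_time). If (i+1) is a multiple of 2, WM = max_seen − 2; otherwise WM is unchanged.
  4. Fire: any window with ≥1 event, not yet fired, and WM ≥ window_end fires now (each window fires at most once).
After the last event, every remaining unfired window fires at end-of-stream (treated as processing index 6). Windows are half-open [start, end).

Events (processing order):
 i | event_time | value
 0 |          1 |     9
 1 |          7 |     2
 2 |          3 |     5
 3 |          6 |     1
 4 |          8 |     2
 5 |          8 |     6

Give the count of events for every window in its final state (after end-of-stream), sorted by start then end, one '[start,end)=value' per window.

[1,6)=2 [6,11)=4

i=0 t=1 v=9: → [1,4); WM=−∞
i=1 t=7 v=2: → [7,10); WM=5
i=2 t=3 v=5: → [1,6); WM=5
i=3 t=6 v=1: → [6,10); WM=5
i=4 t=8 v=2: → [6,11); WM=5
i=5 t=8 v=6: → [6,11); WM=6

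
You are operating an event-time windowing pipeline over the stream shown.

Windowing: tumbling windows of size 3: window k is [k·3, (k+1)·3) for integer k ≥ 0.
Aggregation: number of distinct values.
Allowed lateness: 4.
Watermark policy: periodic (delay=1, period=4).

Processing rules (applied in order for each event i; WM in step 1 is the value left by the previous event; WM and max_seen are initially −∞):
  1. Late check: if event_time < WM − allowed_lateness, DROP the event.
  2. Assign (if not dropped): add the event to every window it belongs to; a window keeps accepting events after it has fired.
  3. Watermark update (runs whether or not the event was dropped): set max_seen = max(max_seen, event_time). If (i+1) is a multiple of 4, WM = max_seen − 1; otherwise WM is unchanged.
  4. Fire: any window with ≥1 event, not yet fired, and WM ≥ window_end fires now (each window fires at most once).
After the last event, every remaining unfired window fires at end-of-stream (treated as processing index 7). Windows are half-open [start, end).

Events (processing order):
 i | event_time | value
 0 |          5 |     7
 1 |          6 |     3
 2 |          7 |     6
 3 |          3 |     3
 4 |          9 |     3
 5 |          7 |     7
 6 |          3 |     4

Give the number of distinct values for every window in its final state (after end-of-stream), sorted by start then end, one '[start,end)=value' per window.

i=0 t=5 v=7: → [3,6); WM=−∞
i=1 t=6 v=3: → [6,9); WM=−∞
i=2 t=7 v=6: → [6,9); WM=−∞
i=3 t=3 v=3: → [3,6); WM=6; [3,6) fires=2
i=4 t=9 v=3: → [9,12); WM=6
i=5 t=7 v=7: → [6,9); WM=6
i=6 t=3 v=4: → [3,6); WM=6

[3,6)=3 [6,9)=3 [9,12)=1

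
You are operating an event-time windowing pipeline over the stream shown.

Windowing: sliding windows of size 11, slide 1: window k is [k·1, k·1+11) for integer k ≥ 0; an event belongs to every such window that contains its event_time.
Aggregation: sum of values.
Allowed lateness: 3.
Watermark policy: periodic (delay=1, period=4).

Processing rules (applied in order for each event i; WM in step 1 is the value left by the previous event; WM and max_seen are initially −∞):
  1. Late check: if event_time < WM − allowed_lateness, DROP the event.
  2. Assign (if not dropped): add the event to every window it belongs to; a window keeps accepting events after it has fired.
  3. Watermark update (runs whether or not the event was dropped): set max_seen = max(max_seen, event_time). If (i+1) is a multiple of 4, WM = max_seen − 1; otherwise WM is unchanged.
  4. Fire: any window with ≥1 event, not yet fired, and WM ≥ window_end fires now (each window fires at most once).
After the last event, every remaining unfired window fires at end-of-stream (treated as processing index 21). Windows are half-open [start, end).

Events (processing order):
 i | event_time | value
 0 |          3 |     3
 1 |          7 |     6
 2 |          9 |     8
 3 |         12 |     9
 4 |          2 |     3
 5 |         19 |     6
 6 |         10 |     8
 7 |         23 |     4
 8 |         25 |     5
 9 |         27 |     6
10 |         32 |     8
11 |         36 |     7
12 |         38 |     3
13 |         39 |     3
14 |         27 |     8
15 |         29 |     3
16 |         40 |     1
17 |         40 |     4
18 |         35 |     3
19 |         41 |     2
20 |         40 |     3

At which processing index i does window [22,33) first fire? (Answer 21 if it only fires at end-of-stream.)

11

i=0 t=3 v=3: → [3,14),[2,13),[1,12),[0,11); WM=−∞
i=1 t=7 v=6: → [7,18),[6,17),[5,16),[4,15),[3,14),[2,13),[1,12),[0,11); WM=−∞
i=2 t=9 v=8: → [9,20),[8,19),[7,18),[6,17),[5,16),[4,15),[3,14),[2,13),[1,12),[0,11); WM=−∞
i=3 t=12 v=9: → [12,23),[11,22),[10,21),[9,20),[8,19),[7,18),[6,17),[5,16),[4,15),[3,14),[2,13); WM=11; [0,11) fires=17
i=4 t=2 v=3: DROP (t<11-3); WM=11
i=5 t=19 v=6: → [19,30),[18,29),[17,28),[16,27),[15,26),[14,25),[13,24),[12,23),[11,22),[10,21),[9,20); WM=11
i=6 t=10 v=8: → [10,21),[9,20),[8,19),[7,18),[6,17),[5,16),[4,15),[3,14),[2,13),[1,12),[0,11); WM=11
i=7 t=23 v=4: → [23,34),[22,33),[21,32),[20,31),[19,30),[18,29),[17,28),[16,27),[15,26),[14,25),[13,24); WM=22; [1,12) fires=25 [2,13) fires=34 [3,14) fires=34 [4,15) fires=31 [5,16) fires=31 [6,17) fires=31 [7,18) fires=31 [8,19) fires=25 [9,20) fires=31 [10,21) fires=23 [11,22) fires=15
i=8 t=25 v=5: → [25,36),[24,35),[23,34),[22,33),[21,32),[20,31),[19,30),[18,29),[17,28),[16,27),[15,26); WM=22
i=9 t=27 v=6: → [27,38),[26,37),[25,36),[24,35),[23,34),[22,33),[21,32),[20,31),[19,30),[18,29),[17,28); WM=22
i=10 t=32 v=8: → [32,43),[31,42),[30,41),[29,40),[28,39),[27,38),[26,37),[25,36),[24,35),[23,34),[22,33); WM=22
i=11 t=36 v=7: → [36,47),[35,46),[34,45),[33,44),[32,43),[31,42),[30,41),[29,40),[28,39),[27,38),[26,37); WM=35; [12,23) fires=15 [13,24) fires=10 [14,25) fires=10 [15,26) fires=15 [16,27) fires=15 [17,28) fires=21 [18,29) fires=21 [19,30) fires=21 [20,31) fires=15 [21,32) fires=15 [22,33) fires=23 [23,34) fires=23 [24,35) fires=19
i=12 t=38 v=3: → [38,49),[37,48),[36,47),[35,46),[34,45),[33,44),[32,43),[31,42),[30,41),[29,40),[28,39); WM=35
i=13 t=39 v=3: → [39,50),[38,49),[37,48),[36,47),[35,46),[34,45),[33,44),[32,43),[31,42),[30,41),[29,40); WM=35
i=14 t=27 v=8: DROP (t<35-3); WM=35
i=15 t=29 v=3: DROP (t<35-3); WM=38; [25,36) fires=19 [26,37) fires=21 [27,38) fires=21
i=16 t=40 v=1: → [40,51),[39,50),[38,49),[37,48),[36,47),[35,46),[34,45),[33,44),[32,43),[31,42),[30,41); WM=38
i=17 t=40 v=4: → [40,51),[39,50),[38,49),[37,48),[36,47),[35,46),[34,45),[33,44),[32,43),[31,42),[30,41); WM=38
i=18 t=35 v=3: → [35,46),[34,45),[33,44),[32,43),[31,42),[30,41),[29,40),[28,39),[27,38),[26,37),[25,36); WM=38
i=19 t=41 v=2: → [41,52),[40,51),[39,50),[38,49),[37,48),[36,47),[35,46),[34,45),[33,44),[32,43),[31,42); WM=40; [28,39) fires=21 [29,40) fires=24
i=20 t=40 v=3: → [40,51),[39,50),[38,49),[37,48),[36,47),[35,46),[34,45),[33,44),[32,43),[31,42),[30,41); WM=40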